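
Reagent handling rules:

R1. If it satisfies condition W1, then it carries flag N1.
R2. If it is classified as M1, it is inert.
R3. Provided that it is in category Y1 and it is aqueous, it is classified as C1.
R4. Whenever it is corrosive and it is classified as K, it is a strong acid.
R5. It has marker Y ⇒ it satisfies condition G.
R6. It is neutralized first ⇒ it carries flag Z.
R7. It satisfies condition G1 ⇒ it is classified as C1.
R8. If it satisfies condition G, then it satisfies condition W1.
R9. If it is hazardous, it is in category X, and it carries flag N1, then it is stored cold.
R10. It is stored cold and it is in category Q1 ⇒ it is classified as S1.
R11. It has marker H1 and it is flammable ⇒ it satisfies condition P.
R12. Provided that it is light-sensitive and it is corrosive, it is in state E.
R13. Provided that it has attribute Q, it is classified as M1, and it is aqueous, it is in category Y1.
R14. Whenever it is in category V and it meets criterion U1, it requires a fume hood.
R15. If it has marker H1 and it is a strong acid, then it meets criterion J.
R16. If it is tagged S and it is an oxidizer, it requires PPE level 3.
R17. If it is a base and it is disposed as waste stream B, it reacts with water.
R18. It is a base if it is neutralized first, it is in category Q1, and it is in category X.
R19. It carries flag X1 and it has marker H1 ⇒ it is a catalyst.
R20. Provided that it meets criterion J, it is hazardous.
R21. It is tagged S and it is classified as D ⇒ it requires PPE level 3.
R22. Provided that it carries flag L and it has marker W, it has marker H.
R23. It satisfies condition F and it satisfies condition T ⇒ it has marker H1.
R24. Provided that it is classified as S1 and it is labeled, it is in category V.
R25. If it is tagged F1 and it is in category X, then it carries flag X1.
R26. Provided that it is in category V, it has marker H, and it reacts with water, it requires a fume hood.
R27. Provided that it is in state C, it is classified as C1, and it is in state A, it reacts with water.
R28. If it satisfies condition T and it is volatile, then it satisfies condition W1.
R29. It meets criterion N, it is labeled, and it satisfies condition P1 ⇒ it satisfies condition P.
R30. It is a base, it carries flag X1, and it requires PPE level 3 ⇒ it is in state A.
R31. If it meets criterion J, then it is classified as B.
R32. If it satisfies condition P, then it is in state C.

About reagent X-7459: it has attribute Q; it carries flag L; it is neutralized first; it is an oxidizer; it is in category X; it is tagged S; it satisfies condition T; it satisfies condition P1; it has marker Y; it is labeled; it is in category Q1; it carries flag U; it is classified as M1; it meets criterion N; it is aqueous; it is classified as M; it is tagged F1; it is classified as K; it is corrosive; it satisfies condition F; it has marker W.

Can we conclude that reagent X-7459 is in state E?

Forward chaining from the given facts derives: is inert, is a strong acid, satisfies condition G, carries flag Z, satisfies condition W1, is in category Y1, requires PPE level 3, is a base, has marker H, has marker H1, carries flag X1, satisfies condition P, is in state A, is in state C, carries flag N1, is classified as C1, meets criterion J, is a catalyst, is hazardous, reacts with water, is classified as B, is stored cold, is classified as S1, is in category V, requires a fume hood.
The only rule concluding "it is in state E" is R12, which needs "it is light-sensitive"; that is never established.

No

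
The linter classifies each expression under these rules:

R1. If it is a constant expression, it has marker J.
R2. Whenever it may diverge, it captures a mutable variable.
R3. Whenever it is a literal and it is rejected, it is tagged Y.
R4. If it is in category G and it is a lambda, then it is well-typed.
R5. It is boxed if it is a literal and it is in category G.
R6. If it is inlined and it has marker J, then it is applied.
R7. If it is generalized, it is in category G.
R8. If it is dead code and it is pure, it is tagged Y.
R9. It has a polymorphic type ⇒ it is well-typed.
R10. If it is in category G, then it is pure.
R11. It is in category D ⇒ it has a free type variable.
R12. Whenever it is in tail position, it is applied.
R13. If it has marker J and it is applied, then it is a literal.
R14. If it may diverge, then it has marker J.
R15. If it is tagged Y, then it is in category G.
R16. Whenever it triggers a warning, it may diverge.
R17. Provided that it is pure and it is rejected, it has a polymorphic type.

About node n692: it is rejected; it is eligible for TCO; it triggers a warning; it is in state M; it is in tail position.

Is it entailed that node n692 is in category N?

No

Forward chaining from the given facts derives: is applied, may diverge, captures a mutable variable, has marker J, is a literal, is tagged Y, is in category G, is boxed, is pure, has a polymorphic type, is well-typed.
No rule has "it is in category N" as its conclusion, and it is not among the given facts.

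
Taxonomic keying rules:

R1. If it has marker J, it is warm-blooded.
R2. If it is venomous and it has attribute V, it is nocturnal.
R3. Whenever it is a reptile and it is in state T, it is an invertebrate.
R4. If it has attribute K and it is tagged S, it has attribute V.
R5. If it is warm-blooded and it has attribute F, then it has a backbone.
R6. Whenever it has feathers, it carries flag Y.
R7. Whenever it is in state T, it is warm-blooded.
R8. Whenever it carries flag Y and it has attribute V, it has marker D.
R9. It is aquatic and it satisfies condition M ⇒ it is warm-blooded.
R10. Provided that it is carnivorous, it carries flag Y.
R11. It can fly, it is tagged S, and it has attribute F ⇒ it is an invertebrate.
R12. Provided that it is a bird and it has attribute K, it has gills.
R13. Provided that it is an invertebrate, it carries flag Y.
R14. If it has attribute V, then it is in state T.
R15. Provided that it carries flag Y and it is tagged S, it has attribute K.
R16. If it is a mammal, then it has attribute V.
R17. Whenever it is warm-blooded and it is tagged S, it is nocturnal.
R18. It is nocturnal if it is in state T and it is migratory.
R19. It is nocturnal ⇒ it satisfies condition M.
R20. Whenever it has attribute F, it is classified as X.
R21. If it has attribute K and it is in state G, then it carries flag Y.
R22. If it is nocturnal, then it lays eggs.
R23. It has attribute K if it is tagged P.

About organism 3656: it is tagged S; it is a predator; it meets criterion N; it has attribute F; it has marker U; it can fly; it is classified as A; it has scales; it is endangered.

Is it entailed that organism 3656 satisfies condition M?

Yes

By R11 (it can fly, it is tagged S, it has attribute F): it is an invertebrate.
By R13 (it is an invertebrate): it carries flag Y.
By R15 (it carries flag Y, it is tagged S): it has attribute K.
By R4 (it has attribute K, it is tagged S): it has attribute V.
By R14 (it has attribute V): it is in state T.
By R7 (it is in state T): it is warm-blooded.
By R17 (it is warm-blooded, it is tagged S): it is nocturnal.
By R19 (it is nocturnal): it satisfies condition M.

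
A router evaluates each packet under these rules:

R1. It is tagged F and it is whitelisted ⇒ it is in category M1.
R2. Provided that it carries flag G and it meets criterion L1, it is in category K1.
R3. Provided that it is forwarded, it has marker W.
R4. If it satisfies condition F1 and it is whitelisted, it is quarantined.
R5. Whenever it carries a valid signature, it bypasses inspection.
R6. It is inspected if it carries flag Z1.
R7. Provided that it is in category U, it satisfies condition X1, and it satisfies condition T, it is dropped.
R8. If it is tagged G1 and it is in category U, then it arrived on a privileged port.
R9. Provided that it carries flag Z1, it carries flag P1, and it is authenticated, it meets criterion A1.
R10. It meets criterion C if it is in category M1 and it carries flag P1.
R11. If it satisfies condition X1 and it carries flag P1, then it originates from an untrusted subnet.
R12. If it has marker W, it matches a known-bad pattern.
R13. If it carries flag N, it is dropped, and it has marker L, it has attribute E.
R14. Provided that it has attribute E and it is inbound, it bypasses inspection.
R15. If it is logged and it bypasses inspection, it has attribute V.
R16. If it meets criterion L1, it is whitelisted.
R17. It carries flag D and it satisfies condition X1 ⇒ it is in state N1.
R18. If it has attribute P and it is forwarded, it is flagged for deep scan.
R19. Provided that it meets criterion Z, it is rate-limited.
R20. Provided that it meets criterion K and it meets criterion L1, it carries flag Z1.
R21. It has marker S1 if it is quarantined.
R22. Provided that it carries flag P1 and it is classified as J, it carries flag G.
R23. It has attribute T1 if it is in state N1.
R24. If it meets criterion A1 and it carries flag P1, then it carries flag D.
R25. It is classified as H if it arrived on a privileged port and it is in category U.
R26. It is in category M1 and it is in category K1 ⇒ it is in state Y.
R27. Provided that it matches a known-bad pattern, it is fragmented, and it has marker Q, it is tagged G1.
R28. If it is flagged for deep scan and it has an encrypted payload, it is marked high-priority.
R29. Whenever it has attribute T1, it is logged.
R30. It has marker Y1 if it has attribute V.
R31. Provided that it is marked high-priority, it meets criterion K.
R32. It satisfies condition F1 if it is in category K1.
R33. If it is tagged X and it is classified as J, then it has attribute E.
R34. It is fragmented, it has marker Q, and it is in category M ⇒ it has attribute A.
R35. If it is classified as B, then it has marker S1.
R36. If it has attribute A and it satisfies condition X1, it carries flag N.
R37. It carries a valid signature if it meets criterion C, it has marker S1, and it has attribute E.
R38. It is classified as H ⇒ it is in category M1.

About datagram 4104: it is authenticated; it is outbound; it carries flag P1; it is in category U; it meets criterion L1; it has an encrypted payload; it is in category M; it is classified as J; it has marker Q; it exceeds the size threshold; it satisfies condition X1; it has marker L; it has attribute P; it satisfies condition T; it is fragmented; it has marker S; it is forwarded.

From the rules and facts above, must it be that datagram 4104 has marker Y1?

By R3 (it is forwarded): it has marker W.
By R7 (it is in category U, it satisfies condition X1, it satisfies condition T): it is dropped.
By R12 (it has marker W): it matches a known-bad pattern.
By R16 (it meets criterion L1): it is whitelisted.
By R18 (it has attribute P, it is forwarded): it is flagged for deep scan.
By R22 (it carries flag P1, it is classified as J): it carries flag G.
By R27 (it matches a known-bad pattern, it is fragmented, it has marker Q): it is tagged G1.
By R28 (it is flagged for deep scan, it has an encrypted payload): it is marked high-priority.
By R31 (it is marked high-priority): it meets criterion K.
By R34 (it is fragmented, it has marker Q, it is in category M): it has attribute A.
By R36 (it has attribute A, it satisfies condition X1): it carries flag N.
By R2 (it carries flag G, it meets criterion L1): it is in category K1.
By R8 (it is tagged G1, it is in category U): it arrived on a privileged port.
By R13 (it carries flag N, it is dropped, it has marker L): it has attribute E.
By R20 (it meets criterion K, it meets criterion L1): it carries flag Z1.
By R25 (it arrived on a privileged port, it is in category U): it is classified as H.
By R32 (it is in category K1): it satisfies condition F1.
By R38 (it is classified as H): it is in category M1.
By R4 (it satisfies condition F1, it is whitelisted): it is quarantined.
By R9 (it carries flag Z1, it carries flag P1, it is authenticated): it meets criterion A1.
By R10 (it is in category M1, it carries flag P1): it meets criterion C.
By R21 (it is quarantined): it has marker S1.
By R24 (it meets criterion A1, it carries flag P1): it carries flag D.
By R37 (it meets criterion C, it has marker S1, it has attribute E): it carries a valid signature.
By R5 (it carries a valid signature): it bypasses inspection.
By R17 (it carries flag D, it satisfies condition X1): it is in state N1.
By R23 (it is in state N1): it has attribute T1.
By R29 (it has attribute T1): it is logged.
By R15 (it is logged, it bypasses inspection): it has attribute V.
By R30 (it has attribute V): it has marker Y1.

Yes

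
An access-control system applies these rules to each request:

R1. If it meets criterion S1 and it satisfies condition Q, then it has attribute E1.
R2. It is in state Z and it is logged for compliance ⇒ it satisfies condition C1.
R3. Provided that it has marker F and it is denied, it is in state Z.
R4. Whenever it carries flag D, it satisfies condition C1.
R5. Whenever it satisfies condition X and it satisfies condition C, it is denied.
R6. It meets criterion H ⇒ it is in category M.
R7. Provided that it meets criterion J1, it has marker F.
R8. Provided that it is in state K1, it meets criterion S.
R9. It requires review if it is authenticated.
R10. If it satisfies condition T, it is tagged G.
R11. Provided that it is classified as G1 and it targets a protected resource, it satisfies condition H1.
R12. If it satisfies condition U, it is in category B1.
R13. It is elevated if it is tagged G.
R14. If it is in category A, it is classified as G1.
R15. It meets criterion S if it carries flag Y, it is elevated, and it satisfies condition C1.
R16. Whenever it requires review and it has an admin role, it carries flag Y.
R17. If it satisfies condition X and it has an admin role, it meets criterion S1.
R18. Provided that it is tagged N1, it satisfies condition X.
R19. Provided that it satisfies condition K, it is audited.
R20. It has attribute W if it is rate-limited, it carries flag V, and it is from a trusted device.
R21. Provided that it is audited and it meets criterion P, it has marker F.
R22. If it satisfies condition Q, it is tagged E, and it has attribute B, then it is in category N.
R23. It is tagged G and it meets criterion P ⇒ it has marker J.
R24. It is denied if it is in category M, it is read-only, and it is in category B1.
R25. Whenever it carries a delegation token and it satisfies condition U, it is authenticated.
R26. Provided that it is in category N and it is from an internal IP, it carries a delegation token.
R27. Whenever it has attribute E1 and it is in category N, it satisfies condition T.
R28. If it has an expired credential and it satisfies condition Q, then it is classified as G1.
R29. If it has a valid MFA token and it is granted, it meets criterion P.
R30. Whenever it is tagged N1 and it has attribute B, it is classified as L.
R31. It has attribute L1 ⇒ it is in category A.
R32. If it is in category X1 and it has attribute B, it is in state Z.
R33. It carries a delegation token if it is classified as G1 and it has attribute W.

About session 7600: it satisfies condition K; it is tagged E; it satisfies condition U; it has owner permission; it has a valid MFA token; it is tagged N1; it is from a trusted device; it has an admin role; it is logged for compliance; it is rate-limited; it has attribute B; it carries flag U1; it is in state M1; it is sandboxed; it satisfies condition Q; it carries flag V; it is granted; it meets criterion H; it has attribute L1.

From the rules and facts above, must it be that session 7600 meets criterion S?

Forward chaining from the given facts derives: is in category M, is in category B1, satisfies condition X, is audited, has attribute W, is in category N, meets criterion P, is classified as L, is in category A, is classified as G1, meets criterion S1, has marker F, carries a delegation token, has attribute E1, is authenticated, satisfies condition T, requires review, is tagged G, is elevated, carries flag Y, has marker J.
Rules concluding "it meets criterion S": R8 needs "it is in state K1"; R15 needs "it satisfies condition C1" — none of these are established.

No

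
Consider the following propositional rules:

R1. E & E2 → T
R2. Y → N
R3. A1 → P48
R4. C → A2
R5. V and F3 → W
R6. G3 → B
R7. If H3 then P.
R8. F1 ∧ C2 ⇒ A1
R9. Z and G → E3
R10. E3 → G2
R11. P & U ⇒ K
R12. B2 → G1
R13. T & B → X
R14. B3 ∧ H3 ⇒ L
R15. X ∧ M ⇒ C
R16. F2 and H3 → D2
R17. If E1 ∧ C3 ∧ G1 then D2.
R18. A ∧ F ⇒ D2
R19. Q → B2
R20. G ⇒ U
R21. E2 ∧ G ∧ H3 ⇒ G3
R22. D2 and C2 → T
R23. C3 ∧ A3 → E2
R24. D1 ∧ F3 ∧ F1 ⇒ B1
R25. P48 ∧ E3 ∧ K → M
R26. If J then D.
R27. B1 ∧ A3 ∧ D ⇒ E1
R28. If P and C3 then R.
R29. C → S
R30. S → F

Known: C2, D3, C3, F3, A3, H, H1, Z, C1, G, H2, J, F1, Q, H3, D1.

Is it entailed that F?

Yes

P  (by R7: H3)
A1  (by R8: F1, C2)
E3  (by R9: Z, G)
B2  (by R19: Q)
U  (by R20: G)
E2  (by R23: C3, A3)
B1  (by R24: D1, F3, F1)
D  (by R26: J)
E1  (by R27: B1, A3, D)
P48  (by R3: A1)
K  (by R11: P, U)
G1  (by R12: B2)
D2  (by R17: E1, C3, G1)
G3  (by R21: E2, G, H3)
T  (by R22: D2, C2)
M  (by R25: P48, E3, K)
B  (by R6: G3)
X  (by R13: T, B)
C  (by R15: X, M)
S  (by R29: C)
F  (by R30: S)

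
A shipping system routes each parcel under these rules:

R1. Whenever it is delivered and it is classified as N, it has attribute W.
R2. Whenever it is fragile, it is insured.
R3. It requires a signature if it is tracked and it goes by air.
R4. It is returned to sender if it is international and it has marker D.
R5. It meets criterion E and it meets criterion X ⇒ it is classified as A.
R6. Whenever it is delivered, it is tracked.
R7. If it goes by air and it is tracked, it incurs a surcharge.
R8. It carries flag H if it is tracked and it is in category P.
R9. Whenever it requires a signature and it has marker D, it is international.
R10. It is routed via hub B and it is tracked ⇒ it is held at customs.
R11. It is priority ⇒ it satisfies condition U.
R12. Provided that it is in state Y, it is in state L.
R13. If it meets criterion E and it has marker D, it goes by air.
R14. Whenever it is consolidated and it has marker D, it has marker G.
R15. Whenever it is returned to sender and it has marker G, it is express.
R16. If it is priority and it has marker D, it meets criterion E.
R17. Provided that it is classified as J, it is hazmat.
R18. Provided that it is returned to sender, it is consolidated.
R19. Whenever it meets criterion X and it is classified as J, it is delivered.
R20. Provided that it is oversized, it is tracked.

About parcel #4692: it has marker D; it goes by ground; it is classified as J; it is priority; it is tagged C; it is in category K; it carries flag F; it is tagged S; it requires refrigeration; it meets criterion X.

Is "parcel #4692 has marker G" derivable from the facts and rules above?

Yes

By R16 (it is priority, it has marker D): it meets criterion E.
By R19 (it meets criterion X, it is classified as J): it is delivered.
By R6 (it is delivered): it is tracked.
By R13 (it meets criterion E, it has marker D): it goes by air.
By R3 (it is tracked, it goes by air): it requires a signature.
By R9 (it requires a signature, it has marker D): it is international.
By R4 (it is international, it has marker D): it is returned to sender.
By R18 (it is returned to sender): it is consolidated.
By R14 (it is consolidated, it has marker D): it has marker G.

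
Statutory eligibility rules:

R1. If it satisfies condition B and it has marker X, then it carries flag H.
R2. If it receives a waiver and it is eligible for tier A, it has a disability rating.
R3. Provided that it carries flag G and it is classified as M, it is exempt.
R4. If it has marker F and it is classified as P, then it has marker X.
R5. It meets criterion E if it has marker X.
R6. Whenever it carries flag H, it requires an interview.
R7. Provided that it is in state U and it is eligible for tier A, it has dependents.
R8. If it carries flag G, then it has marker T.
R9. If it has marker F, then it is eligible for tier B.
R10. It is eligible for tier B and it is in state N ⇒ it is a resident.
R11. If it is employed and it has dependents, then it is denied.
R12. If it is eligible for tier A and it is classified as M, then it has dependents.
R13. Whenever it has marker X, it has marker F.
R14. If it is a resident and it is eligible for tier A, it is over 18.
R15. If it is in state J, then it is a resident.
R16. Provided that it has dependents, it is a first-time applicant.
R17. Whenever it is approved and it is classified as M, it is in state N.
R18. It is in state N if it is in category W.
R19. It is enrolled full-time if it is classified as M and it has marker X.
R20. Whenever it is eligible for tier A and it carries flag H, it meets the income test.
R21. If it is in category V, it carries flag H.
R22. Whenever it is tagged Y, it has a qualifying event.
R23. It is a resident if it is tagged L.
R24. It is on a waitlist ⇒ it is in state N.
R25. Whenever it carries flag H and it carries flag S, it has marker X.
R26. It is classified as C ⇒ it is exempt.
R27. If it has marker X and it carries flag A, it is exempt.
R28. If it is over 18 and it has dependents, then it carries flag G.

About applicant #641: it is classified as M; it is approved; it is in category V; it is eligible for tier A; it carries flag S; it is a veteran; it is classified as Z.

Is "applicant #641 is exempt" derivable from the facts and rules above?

Yes

By R12 (it is eligible for tier A, it is classified as M): it has dependents.
By R17 (it is approved, it is classified as M): it is in state N.
By R21 (it is in category V): it carries flag H.
By R25 (it carries flag H, it carries flag S): it has marker X.
By R13 (it has marker X): it has marker F.
By R9 (it has marker F): it is eligible for tier B.
By R10 (it is eligible for tier B, it is in state N): it is a resident.
By R14 (it is a resident, it is eligible for tier A): it is over 18.
By R28 (it is over 18, it has dependents): it carries flag G.
By R3 (it carries flag G, it is classified as M): it is exempt.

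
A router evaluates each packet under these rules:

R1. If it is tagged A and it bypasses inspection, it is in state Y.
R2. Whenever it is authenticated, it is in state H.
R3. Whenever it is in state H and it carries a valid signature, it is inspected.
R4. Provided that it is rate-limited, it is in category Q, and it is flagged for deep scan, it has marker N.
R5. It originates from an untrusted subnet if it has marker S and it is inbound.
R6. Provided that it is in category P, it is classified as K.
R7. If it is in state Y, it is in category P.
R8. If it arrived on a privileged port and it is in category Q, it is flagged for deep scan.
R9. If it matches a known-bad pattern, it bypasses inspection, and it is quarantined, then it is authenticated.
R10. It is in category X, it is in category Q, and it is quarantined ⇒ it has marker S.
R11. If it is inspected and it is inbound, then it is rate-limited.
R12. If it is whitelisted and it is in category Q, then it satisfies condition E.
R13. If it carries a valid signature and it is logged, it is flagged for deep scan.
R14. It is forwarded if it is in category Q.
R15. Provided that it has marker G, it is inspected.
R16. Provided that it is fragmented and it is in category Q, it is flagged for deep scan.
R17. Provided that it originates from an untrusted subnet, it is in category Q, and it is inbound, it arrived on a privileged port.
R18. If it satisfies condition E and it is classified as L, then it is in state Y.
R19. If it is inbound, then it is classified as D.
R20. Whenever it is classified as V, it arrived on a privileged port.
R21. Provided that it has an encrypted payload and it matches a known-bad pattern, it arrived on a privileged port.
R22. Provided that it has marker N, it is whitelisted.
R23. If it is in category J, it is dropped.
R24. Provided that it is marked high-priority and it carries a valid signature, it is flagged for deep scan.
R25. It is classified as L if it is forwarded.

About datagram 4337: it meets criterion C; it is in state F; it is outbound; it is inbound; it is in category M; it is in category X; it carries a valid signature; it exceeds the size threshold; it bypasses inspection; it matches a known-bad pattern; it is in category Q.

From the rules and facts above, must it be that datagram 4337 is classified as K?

Forward chaining from the given facts derives: is forwarded, is classified as D, is classified as L.
The only rule concluding "it is classified as K" is R6, which needs "it is in category P"; that is never established.

No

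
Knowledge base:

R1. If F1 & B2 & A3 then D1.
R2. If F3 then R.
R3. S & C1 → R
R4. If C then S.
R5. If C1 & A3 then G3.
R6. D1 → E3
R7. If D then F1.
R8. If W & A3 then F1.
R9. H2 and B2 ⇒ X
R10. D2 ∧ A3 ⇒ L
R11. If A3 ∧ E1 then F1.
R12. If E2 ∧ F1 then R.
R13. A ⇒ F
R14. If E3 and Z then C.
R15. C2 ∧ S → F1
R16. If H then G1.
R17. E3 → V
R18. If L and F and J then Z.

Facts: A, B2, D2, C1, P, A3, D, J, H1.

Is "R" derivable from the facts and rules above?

F1  (by R7: D)
L  (by R10: D2, A3)
F  (by R13: A)
Z  (by R18: L, F, J)
D1  (by R1: F1, B2, A3)
E3  (by R6: D1)
C  (by R14: E3, Z)
S  (by R4: C)
R  (by R3: S, C1)

Yes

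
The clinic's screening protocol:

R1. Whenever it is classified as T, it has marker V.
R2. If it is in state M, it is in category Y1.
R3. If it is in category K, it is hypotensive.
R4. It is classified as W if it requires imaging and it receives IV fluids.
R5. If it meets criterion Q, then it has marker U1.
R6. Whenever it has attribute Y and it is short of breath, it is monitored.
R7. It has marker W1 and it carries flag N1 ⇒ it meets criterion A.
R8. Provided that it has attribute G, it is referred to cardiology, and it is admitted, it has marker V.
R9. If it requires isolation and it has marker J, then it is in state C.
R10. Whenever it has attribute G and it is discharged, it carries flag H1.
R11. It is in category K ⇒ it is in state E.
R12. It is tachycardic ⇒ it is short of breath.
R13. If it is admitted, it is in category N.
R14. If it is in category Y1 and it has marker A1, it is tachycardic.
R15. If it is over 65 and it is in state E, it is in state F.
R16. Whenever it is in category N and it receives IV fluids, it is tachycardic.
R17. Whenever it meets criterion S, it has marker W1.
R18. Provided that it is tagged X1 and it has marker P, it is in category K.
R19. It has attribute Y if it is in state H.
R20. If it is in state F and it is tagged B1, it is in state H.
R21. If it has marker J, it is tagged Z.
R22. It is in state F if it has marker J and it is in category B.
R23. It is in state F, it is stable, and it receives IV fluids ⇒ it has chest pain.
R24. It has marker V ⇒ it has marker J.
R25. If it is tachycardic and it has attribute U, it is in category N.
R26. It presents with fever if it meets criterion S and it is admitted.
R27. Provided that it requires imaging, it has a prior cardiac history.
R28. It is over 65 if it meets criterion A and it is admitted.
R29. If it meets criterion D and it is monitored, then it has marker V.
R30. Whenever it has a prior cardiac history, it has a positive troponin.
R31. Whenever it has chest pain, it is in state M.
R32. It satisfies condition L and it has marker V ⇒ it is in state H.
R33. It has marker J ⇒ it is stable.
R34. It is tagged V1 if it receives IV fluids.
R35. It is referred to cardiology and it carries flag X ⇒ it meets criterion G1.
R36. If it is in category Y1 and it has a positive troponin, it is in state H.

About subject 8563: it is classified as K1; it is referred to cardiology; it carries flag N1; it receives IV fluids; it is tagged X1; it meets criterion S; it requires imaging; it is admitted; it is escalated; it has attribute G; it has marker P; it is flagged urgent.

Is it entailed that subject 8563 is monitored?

By R8 (it has attribute G, it is referred to cardiology, it is admitted): it has marker V.
By R13 (it is admitted): it is in category N.
By R16 (it is in category N, it receives IV fluids): it is tachycardic.
By R17 (it meets criterion S): it has marker W1.
By R18 (it is tagged X1, it has marker P): it is in category K.
By R24 (it has marker V): it has marker J.
By R27 (it requires imaging): it has a prior cardiac history.
By R30 (it has a prior cardiac history): it has a positive troponin.
By R33 (it has marker J): it is stable.
By R7 (it has marker W1, it carries flag N1): it meets criterion A.
By R11 (it is in category K): it is in state E.
By R12 (it is tachycardic): it is short of breath.
By R28 (it meets criterion A, it is admitted): it is over 65.
By R15 (it is over 65, it is in state E): it is in state F.
By R23 (it is in state F, it is stable, it receives IV fluids): it has chest pain.
By R31 (it has chest pain): it is in state M.
By R2 (it is in state M): it is in category Y1.
By R36 (it is in category Y1, it has a positive troponin): it is in state H.
By R19 (it is in state H): it has attribute Y.
By R6 (it has attribute Y, it is short of breath): it is monitored.

Yes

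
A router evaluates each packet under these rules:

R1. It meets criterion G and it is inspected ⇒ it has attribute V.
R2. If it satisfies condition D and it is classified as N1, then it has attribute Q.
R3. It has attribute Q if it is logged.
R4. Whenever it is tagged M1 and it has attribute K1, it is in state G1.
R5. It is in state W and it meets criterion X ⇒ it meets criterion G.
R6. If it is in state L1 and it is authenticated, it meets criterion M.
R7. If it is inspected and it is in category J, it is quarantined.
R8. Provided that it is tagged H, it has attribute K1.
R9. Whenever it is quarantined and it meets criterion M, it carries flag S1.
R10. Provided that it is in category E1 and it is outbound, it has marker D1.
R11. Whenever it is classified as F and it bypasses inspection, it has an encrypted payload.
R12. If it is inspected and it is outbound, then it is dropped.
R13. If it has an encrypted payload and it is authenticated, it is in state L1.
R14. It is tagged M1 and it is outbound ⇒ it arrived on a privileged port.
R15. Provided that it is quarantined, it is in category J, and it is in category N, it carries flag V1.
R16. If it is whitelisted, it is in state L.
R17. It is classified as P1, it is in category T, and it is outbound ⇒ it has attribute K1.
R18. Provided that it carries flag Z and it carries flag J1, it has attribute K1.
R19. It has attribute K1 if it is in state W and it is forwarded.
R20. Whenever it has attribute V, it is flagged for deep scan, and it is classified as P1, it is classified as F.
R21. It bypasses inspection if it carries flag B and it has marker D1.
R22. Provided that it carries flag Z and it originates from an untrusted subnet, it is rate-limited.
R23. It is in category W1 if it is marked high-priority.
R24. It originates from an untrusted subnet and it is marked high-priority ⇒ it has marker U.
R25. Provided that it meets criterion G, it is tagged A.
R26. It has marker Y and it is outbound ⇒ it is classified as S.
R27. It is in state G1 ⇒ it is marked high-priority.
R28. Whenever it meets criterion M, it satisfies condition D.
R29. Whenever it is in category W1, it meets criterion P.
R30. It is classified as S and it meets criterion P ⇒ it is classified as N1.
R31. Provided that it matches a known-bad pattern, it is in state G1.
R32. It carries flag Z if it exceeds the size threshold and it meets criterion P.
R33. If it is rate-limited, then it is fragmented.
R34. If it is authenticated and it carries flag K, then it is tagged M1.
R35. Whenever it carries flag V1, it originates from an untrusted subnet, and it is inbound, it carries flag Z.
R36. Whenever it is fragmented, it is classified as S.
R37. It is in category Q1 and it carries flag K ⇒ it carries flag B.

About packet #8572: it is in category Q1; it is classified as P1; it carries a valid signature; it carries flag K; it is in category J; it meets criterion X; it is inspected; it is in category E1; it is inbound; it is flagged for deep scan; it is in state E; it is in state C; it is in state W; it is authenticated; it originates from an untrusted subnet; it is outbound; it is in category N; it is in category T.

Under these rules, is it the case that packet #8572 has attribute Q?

Yes

By R5 (it is in state W, it meets criterion X): it meets criterion G.
By R7 (it is inspected, it is in category J): it is quarantined.
By R10 (it is in category E1, it is outbound): it has marker D1.
By R15 (it is quarantined, it is in category J, it is in category N): it carries flag V1.
By R17 (it is classified as P1, it is in category T, it is outbound): it has attribute K1.
By R34 (it is authenticated, it carries flag K): it is tagged M1.
By R35 (it carries flag V1, it originates from an untrusted subnet, it is inbound): it carries flag Z.
By R37 (it is in category Q1, it carries flag K): it carries flag B.
By R1 (it meets criterion G, it is inspected): it has attribute V.
By R4 (it is tagged M1, it has attribute K1): it is in state G1.
By R20 (it has attribute V, it is flagged for deep scan, it is classified as P1): it is classified as F.
By R21 (it carries flag B, it has marker D1): it bypasses inspection.
By R22 (it carries flag Z, it originates from an untrusted subnet): it is rate-limited.
By R27 (it is in state G1): it is marked high-priority.
By R33 (it is rate-limited): it is fragmented.
By R36 (it is fragmented): it is classified as S.
By R11 (it is classified as F, it bypasses inspection): it has an encrypted payload.
By R13 (it has an encrypted payload, it is authenticated): it is in state L1.
By R23 (it is marked high-priority): it is in category W1.
By R29 (it is in category W1): it meets criterion P.
By R30 (it is classified as S, it meets criterion P): it is classified as N1.
By R6 (it is in state L1, it is authenticated): it meets criterion M.
By R28 (it meets criterion M): it satisfies condition D.
By R2 (it satisfies condition D, it is classified as N1): it has attribute Q.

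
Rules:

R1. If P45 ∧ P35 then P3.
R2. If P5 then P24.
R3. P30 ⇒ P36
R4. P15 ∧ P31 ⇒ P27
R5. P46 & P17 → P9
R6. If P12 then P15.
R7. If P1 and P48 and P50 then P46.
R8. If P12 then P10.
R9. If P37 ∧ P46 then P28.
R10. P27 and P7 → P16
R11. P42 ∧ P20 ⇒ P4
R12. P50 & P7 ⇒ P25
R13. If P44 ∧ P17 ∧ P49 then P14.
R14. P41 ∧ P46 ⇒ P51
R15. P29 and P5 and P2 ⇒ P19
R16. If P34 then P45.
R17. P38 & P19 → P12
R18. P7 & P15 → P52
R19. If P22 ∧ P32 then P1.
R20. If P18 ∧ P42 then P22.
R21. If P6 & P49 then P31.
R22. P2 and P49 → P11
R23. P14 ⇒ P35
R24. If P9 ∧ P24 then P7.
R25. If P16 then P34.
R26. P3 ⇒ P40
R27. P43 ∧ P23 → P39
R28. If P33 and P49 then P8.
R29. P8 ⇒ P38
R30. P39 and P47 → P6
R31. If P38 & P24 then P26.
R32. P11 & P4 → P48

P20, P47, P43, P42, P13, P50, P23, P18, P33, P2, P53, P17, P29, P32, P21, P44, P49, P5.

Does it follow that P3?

P24  (by R2: P5)
P4  (by R11: P42, P20)
P14  (by R13: P44, P17, P49)
P19  (by R15: P29, P5, P2)
P22  (by R20: P18, P42)
P11  (by R22: P2, P49)
P35  (by R23: P14)
P39  (by R27: P43, P23)
P8  (by R28: P33, P49)
P38  (by R29: P8)
P6  (by R30: P39, P47)
P48  (by R32: P11, P4)
P12  (by R17: P38, P19)
P1  (by R19: P22, P32)
P31  (by R21: P6, P49)
P15  (by R6: P12)
P46  (by R7: P1, P48, P50)
P27  (by R4: P15, P31)
P9  (by R5: P46, P17)
P7  (by R24: P9, P24)
P16  (by R10: P27, P7)
P34  (by R25: P16)
P45  (by R16: P34)
P3  (by R1: P45, P35)

Yes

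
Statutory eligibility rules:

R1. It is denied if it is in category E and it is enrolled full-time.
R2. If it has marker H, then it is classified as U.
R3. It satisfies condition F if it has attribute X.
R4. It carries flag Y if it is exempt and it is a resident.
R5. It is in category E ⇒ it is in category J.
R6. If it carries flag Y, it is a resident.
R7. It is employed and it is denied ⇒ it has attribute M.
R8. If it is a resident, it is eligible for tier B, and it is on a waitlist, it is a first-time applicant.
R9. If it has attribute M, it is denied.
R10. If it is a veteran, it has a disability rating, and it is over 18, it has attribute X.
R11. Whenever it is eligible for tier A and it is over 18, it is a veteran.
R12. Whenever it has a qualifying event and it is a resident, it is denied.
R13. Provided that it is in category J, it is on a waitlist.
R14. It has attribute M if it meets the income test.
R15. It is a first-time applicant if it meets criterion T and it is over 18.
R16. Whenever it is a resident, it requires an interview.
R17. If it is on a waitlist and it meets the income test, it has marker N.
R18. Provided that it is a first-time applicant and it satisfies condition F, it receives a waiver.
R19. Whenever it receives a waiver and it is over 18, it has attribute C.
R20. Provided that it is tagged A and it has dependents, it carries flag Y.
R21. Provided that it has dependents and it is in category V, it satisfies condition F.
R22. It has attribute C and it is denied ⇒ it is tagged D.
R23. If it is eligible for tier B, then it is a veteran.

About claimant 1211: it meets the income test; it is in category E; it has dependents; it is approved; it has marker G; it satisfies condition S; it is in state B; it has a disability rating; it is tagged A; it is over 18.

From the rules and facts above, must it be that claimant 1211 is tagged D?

Forward chaining from the given facts derives: is in category J, is on a waitlist, has attribute M, has marker N, carries flag Y, is a resident, is denied, requires an interview.
The only rule concluding "it is tagged D" is R22, which needs "it has attribute C"; that is never established.

No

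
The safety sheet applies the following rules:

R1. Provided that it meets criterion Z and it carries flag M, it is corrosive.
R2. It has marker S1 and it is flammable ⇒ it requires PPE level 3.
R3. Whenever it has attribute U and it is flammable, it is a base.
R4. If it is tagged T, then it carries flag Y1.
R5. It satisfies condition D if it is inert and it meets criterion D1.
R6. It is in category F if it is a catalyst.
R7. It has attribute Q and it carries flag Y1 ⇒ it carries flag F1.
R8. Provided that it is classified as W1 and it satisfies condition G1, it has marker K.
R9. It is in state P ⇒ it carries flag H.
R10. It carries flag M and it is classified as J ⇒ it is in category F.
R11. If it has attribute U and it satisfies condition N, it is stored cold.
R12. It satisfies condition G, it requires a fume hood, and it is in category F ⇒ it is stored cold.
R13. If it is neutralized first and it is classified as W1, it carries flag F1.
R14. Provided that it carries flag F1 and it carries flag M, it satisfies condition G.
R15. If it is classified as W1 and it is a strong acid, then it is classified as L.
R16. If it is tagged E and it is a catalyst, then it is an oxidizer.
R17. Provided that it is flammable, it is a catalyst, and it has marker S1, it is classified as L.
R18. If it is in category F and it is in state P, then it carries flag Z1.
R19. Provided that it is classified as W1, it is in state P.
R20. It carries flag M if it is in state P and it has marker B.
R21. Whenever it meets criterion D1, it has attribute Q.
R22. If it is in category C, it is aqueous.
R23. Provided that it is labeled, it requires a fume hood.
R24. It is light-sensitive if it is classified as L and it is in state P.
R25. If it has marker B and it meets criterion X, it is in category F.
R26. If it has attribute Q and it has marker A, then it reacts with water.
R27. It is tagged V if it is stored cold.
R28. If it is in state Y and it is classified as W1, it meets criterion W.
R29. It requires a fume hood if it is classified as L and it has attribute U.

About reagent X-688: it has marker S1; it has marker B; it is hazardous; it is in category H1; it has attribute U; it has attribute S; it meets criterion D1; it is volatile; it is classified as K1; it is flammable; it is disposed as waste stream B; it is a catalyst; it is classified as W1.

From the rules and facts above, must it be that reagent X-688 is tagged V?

No

Forward chaining from the given facts derives: requires PPE level 3, is a base, is in category F, is classified as L, is in state P, carries flag M, has attribute Q, is light-sensitive, requires a fume hood, carries flag H, carries flag Z1.
The only rule concluding "it is tagged V" is R27, which needs "it is stored cold"; that is never established.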